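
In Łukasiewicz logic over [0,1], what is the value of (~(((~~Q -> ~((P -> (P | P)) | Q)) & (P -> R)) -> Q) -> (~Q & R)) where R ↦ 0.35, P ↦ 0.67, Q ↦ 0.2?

0.87

~Q: Łukasiewicz ¬ gives 1 − 0.2 = 0.8
~~Q: Łukasiewicz ¬ gives 1 − 0.8 = 0.2
(P | P) = max(0.67, 0.67) = 0.67
(P -> (P | P)): min(1, 1 − 0.67 + 0.67) = 1
((P -> (P | P)) | Q) = max(1, 0.2) = 1
~((P -> (P | P)) | Q): Łukasiewicz ¬ gives 1 − 1 = 0
(~~Q -> ~((P -> (P | P)) | Q)): min(1, 1 − 0.2 + 0) = 0.8
(P -> R): min(1, 1 − 0.67 + 0.35) = 0.68
((~~Q -> ~((P -> (P | P)) | Q)) & (P -> R)) = min(0.8, 0.68) = 0.68
(((~~Q -> ~((P -> (P | P)) | Q)) & (P -> R)) -> Q): min(1, 1 − 0.68 + 0.2) = 0.52
~(((~~Q -> ~((P -> (P | P)) | Q)) & (P -> R)) -> Q): Łukasiewicz ¬ gives 1 − 0.52 = 0.48
~Q: Łukasiewicz ¬ gives 1 − 0.2 = 0.8
(~Q & R) = min(0.8, 0.35) = 0.35
(~(((~~Q -> ~((P -> (P | P)) | Q)) & (P -> R)) -> Q) -> (~Q & R)): min(1, 1 − 0.48 + 0.35) = 0.87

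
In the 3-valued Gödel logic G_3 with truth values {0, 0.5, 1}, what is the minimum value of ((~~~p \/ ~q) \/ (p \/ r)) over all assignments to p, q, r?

The minimum is attained at p = 0.5, q = 0.5, r = 0:
  ~p: Gödel ¬ of 0.5 = 0 (operand ≠ 0)
  ~~p: Gödel ¬ of 0 = 1 (operand is 0)
  ~~~p: Gödel ¬ of 1 = 0 (operand ≠ 0)
  ~q: Gödel ¬ of 0.5 = 0 (operand ≠ 0)
  (~~~p \/ ~q) = max(0, 0) = 0
  (p \/ r) = max(0.5, 0) = 0.5
  ((~~~p \/ ~q) \/ (p \/ r)) = max(0, 0.5) = 0.5
Checking all 27 assignments confirms none give a value below 0.50.

0.50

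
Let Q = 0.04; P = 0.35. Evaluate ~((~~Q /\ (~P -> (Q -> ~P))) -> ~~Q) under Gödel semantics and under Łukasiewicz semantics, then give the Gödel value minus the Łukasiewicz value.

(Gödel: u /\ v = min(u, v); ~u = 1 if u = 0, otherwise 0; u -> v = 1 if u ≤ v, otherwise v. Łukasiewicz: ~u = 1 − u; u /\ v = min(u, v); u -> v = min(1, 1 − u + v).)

0.00

Gödel evaluation:
  ~Q: Gödel ¬ of 0.04 = 0 (operand ≠ 0)
  ~~Q: Gödel ¬ of 0 = 1 (operand is 0)
  ~P: Gödel ¬ of 0.35 = 0 (operand ≠ 0)
  ~P: Gödel ¬ of 0.35 = 0 (operand ≠ 0)
  (Q -> ~P): 0.04 > 0, so result = 0
  (~P -> (Q -> ~P)): 0 ≤ 0, so result = 1
  (~~Q /\ (~P -> (Q -> ~P))) = min(1, 1) = 1
  ~Q: Gödel ¬ of 0.04 = 0 (operand ≠ 0)
  ~~Q: Gödel ¬ of 0 = 1 (operand is 0)
  ((~~Q /\ (~P -> (Q -> ~P))) -> ~~Q): 1 ≤ 1, so result = 1
  ~((~~Q /\ (~P -> (Q -> ~P))) -> ~~Q): Gödel ¬ of 1 = 0 (operand ≠ 0)
  Gödel value = 0
Łukasiewicz evaluation:
  ~Q: Łukasiewicz ¬ gives 1 − 0.04 = 0.96
  ~~Q: Łukasiewicz ¬ gives 1 − 0.96 = 0.04
  ~P: Łukasiewicz ¬ gives 1 − 0.35 = 0.65
  ~P: Łukasiewicz ¬ gives 1 − 0.35 = 0.65
  (Q -> ~P): min(1, 1 − 0.04 + 0.65) = 1
  (~P -> (Q -> ~P)): min(1, 1 − 0.65 + 1) = 1
  (~~Q /\ (~P -> (Q -> ~P))) = min(0.04, 1) = 0.04
  ~Q: Łukasiewicz ¬ gives 1 − 0.04 = 0.96
  ~~Q: Łukasiewicz ¬ gives 1 − 0.96 = 0.04
  ((~~Q /\ (~P -> (Q -> ~P))) -> ~~Q): min(1, 1 − 0.04 + 0.04) = 1
  ~((~~Q /\ (~P -> (Q -> ~P))) -> ~~Q): Łukasiewicz ¬ gives 1 − 1 = 0
  Łukasiewicz value = 0
Difference: 0 − 0 = 0.00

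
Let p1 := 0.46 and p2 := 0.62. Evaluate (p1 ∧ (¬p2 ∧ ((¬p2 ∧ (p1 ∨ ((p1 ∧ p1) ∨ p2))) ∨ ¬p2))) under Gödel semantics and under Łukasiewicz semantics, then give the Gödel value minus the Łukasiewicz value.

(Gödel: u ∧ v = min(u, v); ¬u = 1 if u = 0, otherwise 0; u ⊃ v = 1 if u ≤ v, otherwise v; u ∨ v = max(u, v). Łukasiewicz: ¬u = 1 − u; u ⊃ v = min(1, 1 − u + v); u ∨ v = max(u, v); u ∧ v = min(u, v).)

-0.38

Gödel evaluation:
  ¬p2: Gödel ¬ of 0.62 = 0 (operand ≠ 0)
  ¬p2: Gödel ¬ of 0.62 = 0 (operand ≠ 0)
  (p1 ∧ p1) = min(0.46, 0.46) = 0.46
  ((p1 ∧ p1) ∨ p2) = max(0.46, 0.62) = 0.62
  (p1 ∨ ((p1 ∧ p1) ∨ p2)) = max(0.46, 0.62) = 0.62
  (¬p2 ∧ (p1 ∨ ((p1 ∧ p1) ∨ p2))) = min(0, 0.62) = 0
  ¬p2: Gödel ¬ of 0.62 = 0 (operand ≠ 0)
  ((¬p2 ∧ (p1 ∨ ((p1 ∧ p1) ∨ p2))) ∨ ¬p2) = max(0, 0) = 0
  (¬p2 ∧ ((¬p2 ∧ (p1 ∨ ((p1 ∧ p1) ∨ p2))) ∨ ¬p2)) = min(0, 0) = 0
  (p1 ∧ (¬p2 ∧ ((¬p2 ∧ (p1 ∨ ((p1 ∧ p1) ∨ p2))) ∨ ¬p2))) = min(0.46, 0) = 0
  Gödel value = 0
Łukasiewicz evaluation:
  ¬p2: Łukasiewicz ¬ gives 1 − 0.62 = 0.38
  ¬p2: Łukasiewicz ¬ gives 1 − 0.62 = 0.38
  (p1 ∧ p1) = min(0.46, 0.46) = 0.46
  ((p1 ∧ p1) ∨ p2) = max(0.46, 0.62) = 0.62
  (p1 ∨ ((p1 ∧ p1) ∨ p2)) = max(0.46, 0.62) = 0.62
  (¬p2 ∧ (p1 ∨ ((p1 ∧ p1) ∨ p2))) = min(0.38, 0.62) = 0.38
  ¬p2: Łukasiewicz ¬ gives 1 − 0.62 = 0.38
  ((¬p2 ∧ (p1 ∨ ((p1 ∧ p1) ∨ p2))) ∨ ¬p2) = max(0.38, 0.38) = 0.38
  (¬p2 ∧ ((¬p2 ∧ (p1 ∨ ((p1 ∧ p1) ∨ p2))) ∨ ¬p2)) = min(0.38, 0.38) = 0.38
  (p1 ∧ (¬p2 ∧ ((¬p2 ∧ (p1 ∨ ((p1 ∧ p1) ∨ p2))) ∨ ¬p2))) = min(0.46, 0.38) = 0.38
  Łukasiewicz value = 0.38
Difference: 0 − 0.38 = -0.38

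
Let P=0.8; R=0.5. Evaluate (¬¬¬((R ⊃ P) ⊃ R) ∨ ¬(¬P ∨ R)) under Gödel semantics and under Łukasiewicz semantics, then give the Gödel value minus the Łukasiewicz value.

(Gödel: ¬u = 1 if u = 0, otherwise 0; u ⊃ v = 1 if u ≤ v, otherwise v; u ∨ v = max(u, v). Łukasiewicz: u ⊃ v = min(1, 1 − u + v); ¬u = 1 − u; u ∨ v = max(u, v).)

Gödel evaluation:
  (R ⊃ P): 0.5 ≤ 0.8, so result = 1
  ((R ⊃ P) ⊃ R): 1 > 0.5, so result = 0.5
  ¬((R ⊃ P) ⊃ R): Gödel ¬ of 0.5 = 0 (operand ≠ 0)
  ¬¬((R ⊃ P) ⊃ R): Gödel ¬ of 0 = 1 (operand is 0)
  ¬¬¬((R ⊃ P) ⊃ R): Gödel ¬ of 1 = 0 (operand ≠ 0)
  ¬P: Gödel ¬ of 0.8 = 0 (operand ≠ 0)
  (¬P ∨ R) = max(0, 0.5) = 0.5
  ¬(¬P ∨ R): Gödel ¬ of 0.5 = 0 (operand ≠ 0)
  (¬¬¬((R ⊃ P) ⊃ R) ∨ ¬(¬P ∨ R)) = max(0, 0) = 0
  Gödel value = 0
Łukasiewicz evaluation:
  (R ⊃ P): min(1, 1 − 0.5 + 0.8) = 1
  ((R ⊃ P) ⊃ R): min(1, 1 − 1 + 0.5) = 0.5
  ¬((R ⊃ P) ⊃ R): Łukasiewicz ¬ gives 1 − 0.5 = 0.5
  ¬¬((R ⊃ P) ⊃ R): Łukasiewicz ¬ gives 1 − 0.5 = 0.5
  ¬¬¬((R ⊃ P) ⊃ R): Łukasiewicz ¬ gives 1 − 0.5 = 0.5
  ¬P: Łukasiewicz ¬ gives 1 − 0.8 = 0.2
  (¬P ∨ R) = max(0.2, 0.5) = 0.5
  ¬(¬P ∨ R): Łukasiewicz ¬ gives 1 − 0.5 = 0.5
  (¬¬¬((R ⊃ P) ⊃ R) ∨ ¬(¬P ∨ R)) = max(0.5, 0.5) = 0.5
  Łukasiewicz value = 0.5
Difference: 0 − 0.5 = -0.50

-0.50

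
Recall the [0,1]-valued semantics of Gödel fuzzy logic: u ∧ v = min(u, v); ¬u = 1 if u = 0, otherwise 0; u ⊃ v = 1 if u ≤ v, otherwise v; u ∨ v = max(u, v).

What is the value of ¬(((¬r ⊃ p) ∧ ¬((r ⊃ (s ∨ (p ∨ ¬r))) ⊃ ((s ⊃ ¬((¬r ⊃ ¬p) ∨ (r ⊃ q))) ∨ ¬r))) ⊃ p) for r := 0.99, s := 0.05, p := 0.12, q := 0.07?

0.00

¬r: Gödel ¬ of 0.99 = 0 (operand ≠ 0)
(¬r ⊃ p): 0 ≤ 0.12, so result = 1
¬r: Gödel ¬ of 0.99 = 0 (operand ≠ 0)
(p ∨ ¬r) = max(0.12, 0) = 0.12
(s ∨ (p ∨ ¬r)) = max(0.05, 0.12) = 0.12
(r ⊃ (s ∨ (p ∨ ¬r))): 0.99 > 0.12, so result = 0.12
¬r: Gödel ¬ of 0.99 = 0 (operand ≠ 0)
¬p: Gödel ¬ of 0.12 = 0 (operand ≠ 0)
(¬r ⊃ ¬p): 0 ≤ 0, so result = 1
(r ⊃ q): 0.99 > 0.07, so result = 0.07
((¬r ⊃ ¬p) ∨ (r ⊃ q)) = max(1, 0.07) = 1
¬((¬r ⊃ ¬p) ∨ (r ⊃ q)): Gödel ¬ of 1 = 0 (operand ≠ 0)
(s ⊃ ¬((¬r ⊃ ¬p) ∨ (r ⊃ q))): 0.05 > 0, so result = 0
¬r: Gödel ¬ of 0.99 = 0 (operand ≠ 0)
((s ⊃ ¬((¬r ⊃ ¬p) ∨ (r ⊃ q))) ∨ ¬r) = max(0, 0) = 0
((r ⊃ (s ∨ (p ∨ ¬r))) ⊃ ((s ⊃ ¬((¬r ⊃ ¬p) ∨ (r ⊃ q))) ∨ ¬r)): 0.12 > 0, so result = 0
¬((r ⊃ (s ∨ (p ∨ ¬r))) ⊃ ((s ⊃ ¬((¬r ⊃ ¬p) ∨ (r ⊃ q))) ∨ ¬r)): Gödel ¬ of 0 = 1 (operand is 0)
((¬r ⊃ p) ∧ ¬((r ⊃ (s ∨ (p ∨ ¬r))) ⊃ ((s ⊃ ¬((¬r ⊃ ¬p) ∨ (r ⊃ q))) ∨ ¬r))) = min(1, 1) = 1
(((¬r ⊃ p) ∧ ¬((r ⊃ (s ∨ (p ∨ ¬r))) ⊃ ((s ⊃ ¬((¬r ⊃ ¬p) ∨ (r ⊃ q))) ∨ ¬r))) ⊃ p): 1 > 0.12, so result = 0.12
¬(((¬r ⊃ p) ∧ ¬((r ⊃ (s ∨ (p ∨ ¬r))) ⊃ ((s ⊃ ¬((¬r ⊃ ¬p) ∨ (r ⊃ q))) ∨ ¬r))) ⊃ p): Gödel ¬ of 0.12 = 0 (operand ≠ 0)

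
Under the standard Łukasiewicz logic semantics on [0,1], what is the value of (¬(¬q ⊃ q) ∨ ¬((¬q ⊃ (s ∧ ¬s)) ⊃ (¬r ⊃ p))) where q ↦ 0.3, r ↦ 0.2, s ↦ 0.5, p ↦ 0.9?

¬q: Łukasiewicz ¬ gives 1 − 0.3 = 0.7
(¬q ⊃ q): min(1, 1 − 0.7 + 0.3) = 0.6
¬(¬q ⊃ q): Łukasiewicz ¬ gives 1 − 0.6 = 0.4
¬q: Łukasiewicz ¬ gives 1 − 0.3 = 0.7
¬s: Łukasiewicz ¬ gives 1 − 0.5 = 0.5
(s ∧ ¬s) = min(0.5, 0.5) = 0.5
(¬q ⊃ (s ∧ ¬s)): min(1, 1 − 0.7 + 0.5) = 0.8
¬r: Łukasiewicz ¬ gives 1 − 0.2 = 0.8
(¬r ⊃ p): min(1, 1 − 0.8 + 0.9) = 1
((¬q ⊃ (s ∧ ¬s)) ⊃ (¬r ⊃ p)): min(1, 1 − 0.8 + 1) = 1
¬((¬q ⊃ (s ∧ ¬s)) ⊃ (¬r ⊃ p)): Łukasiewicz ¬ gives 1 − 1 = 0
(¬(¬q ⊃ q) ∨ ¬((¬q ⊃ (s ∧ ¬s)) ⊃ (¬r ⊃ p))) = max(0.4, 0) = 0.4

0.40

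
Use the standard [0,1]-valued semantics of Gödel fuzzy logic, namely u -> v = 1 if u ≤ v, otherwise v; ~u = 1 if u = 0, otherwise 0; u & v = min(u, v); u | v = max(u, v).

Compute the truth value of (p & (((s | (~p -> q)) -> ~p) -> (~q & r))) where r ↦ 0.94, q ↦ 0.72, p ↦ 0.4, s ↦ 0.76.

0.40

~p: Gödel ¬ of 0.4 = 0 (operand ≠ 0)
(~p -> q): 0 ≤ 0.72, so result = 1
(s | (~p -> q)) = max(0.76, 1) = 1
~p: Gödel ¬ of 0.4 = 0 (operand ≠ 0)
((s | (~p -> q)) -> ~p): 1 > 0, so result = 0
~q: Gödel ¬ of 0.72 = 0 (operand ≠ 0)
(~q & r) = min(0, 0.94) = 0
(((s | (~p -> q)) -> ~p) -> (~q & r)): 0 ≤ 0, so result = 1
(p & (((s | (~p -> q)) -> ~p) -> (~q & r))) = min(0.4, 1) = 0.4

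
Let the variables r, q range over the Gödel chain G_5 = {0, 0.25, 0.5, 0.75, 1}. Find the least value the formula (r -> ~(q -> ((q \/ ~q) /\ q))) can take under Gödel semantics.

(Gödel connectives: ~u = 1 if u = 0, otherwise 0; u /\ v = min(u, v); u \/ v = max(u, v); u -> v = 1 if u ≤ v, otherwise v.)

0.00

The minimum is attained at r = 0.25, q = 0:
  ~q: Gödel ¬ of 0 = 1 (operand is 0)
  (q \/ ~q) = max(0, 1) = 1
  ((q \/ ~q) /\ q) = min(1, 0) = 0
  (q -> ((q \/ ~q) /\ q)): 0 ≤ 0, so result = 1
  ~(q -> ((q \/ ~q) /\ q)): Gödel ¬ of 1 = 0 (operand ≠ 0)
  (r -> ~(q -> ((q \/ ~q) /\ q))): 0.25 > 0, so result = 0
Checking all 25 assignments confirms none give a value below 0.00.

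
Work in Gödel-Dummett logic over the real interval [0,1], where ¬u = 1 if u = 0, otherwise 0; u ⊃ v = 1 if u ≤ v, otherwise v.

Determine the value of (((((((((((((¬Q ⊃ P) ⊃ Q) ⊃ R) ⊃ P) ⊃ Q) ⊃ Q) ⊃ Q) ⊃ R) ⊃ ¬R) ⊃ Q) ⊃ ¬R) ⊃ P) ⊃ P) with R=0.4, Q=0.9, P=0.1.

¬Q: Gödel ¬ of 0.9 = 0 (operand ≠ 0)
(¬Q ⊃ P): 0 ≤ 0.1, so result = 1
((¬Q ⊃ P) ⊃ Q): 1 > 0.9, so result = 0.9
(((¬Q ⊃ P) ⊃ Q) ⊃ R): 0.9 > 0.4, so result = 0.4
((((¬Q ⊃ P) ⊃ Q) ⊃ R) ⊃ P): 0.4 > 0.1, so result = 0.1
(((((¬Q ⊃ P) ⊃ Q) ⊃ R) ⊃ P) ⊃ Q): 0.1 ≤ 0.9, so result = 1
((((((¬Q ⊃ P) ⊃ Q) ⊃ R) ⊃ P) ⊃ Q) ⊃ Q): 1 > 0.9, so result = 0.9
(((((((¬Q ⊃ P) ⊃ Q) ⊃ R) ⊃ P) ⊃ Q) ⊃ Q) ⊃ Q): 0.9 ≤ 0.9, so result = 1
((((((((¬Q ⊃ P) ⊃ Q) ⊃ R) ⊃ P) ⊃ Q) ⊃ Q) ⊃ Q) ⊃ R): 1 > 0.4, so result = 0.4
¬R: Gödel ¬ of 0.4 = 0 (operand ≠ 0)
(((((((((¬Q ⊃ P) ⊃ Q) ⊃ R) ⊃ P) ⊃ Q) ⊃ Q) ⊃ Q) ⊃ R) ⊃ ¬R): 0.4 > 0, so result = 0
((((((((((¬Q ⊃ P) ⊃ Q) ⊃ R) ⊃ P) ⊃ Q) ⊃ Q) ⊃ Q) ⊃ R) ⊃ ¬R) ⊃ Q): 0 ≤ 0.9, so result = 1
¬R: Gödel ¬ of 0.4 = 0 (operand ≠ 0)
(((((((((((¬Q ⊃ P) ⊃ Q) ⊃ R) ⊃ P) ⊃ Q) ⊃ Q) ⊃ Q) ⊃ R) ⊃ ¬R) ⊃ Q) ⊃ ¬R): 1 > 0, so result = 0
((((((((((((¬Q ⊃ P) ⊃ Q) ⊃ R) ⊃ P) ⊃ Q) ⊃ Q) ⊃ Q) ⊃ R) ⊃ ¬R) ⊃ Q) ⊃ ¬R) ⊃ P): 0 ≤ 0.1, so result = 1
(((((((((((((¬Q ⊃ P) ⊃ Q) ⊃ R) ⊃ P) ⊃ Q) ⊃ Q) ⊃ Q) ⊃ R) ⊃ ¬R) ⊃ Q) ⊃ ¬R) ⊃ P) ⊃ P): 1 > 0.1, so result = 0.1

0.10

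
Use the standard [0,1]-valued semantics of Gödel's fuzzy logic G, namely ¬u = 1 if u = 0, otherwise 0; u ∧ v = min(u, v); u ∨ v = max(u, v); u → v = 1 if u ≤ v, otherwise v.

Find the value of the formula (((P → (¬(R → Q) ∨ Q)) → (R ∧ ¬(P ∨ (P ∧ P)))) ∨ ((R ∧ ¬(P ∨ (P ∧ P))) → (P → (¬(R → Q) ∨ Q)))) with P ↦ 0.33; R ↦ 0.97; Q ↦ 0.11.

1.00

(R → Q): 0.97 > 0.11, so result = 0.11
¬(R → Q): Gödel ¬ of 0.11 = 0 (operand ≠ 0)
(¬(R → Q) ∨ Q) = max(0, 0.11) = 0.11
(P → (¬(R → Q) ∨ Q)): 0.33 > 0.11, so result = 0.11
(P ∧ P) = min(0.33, 0.33) = 0.33
(P ∨ (P ∧ P)) = max(0.33, 0.33) = 0.33
¬(P ∨ (P ∧ P)): Gödel ¬ of 0.33 = 0 (operand ≠ 0)
(R ∧ ¬(P ∨ (P ∧ P))) = min(0.97, 0) = 0
((P → (¬(R → Q) ∨ Q)) → (R ∧ ¬(P ∨ (P ∧ P)))): 0.11 > 0, so result = 0
(P ∧ P) = min(0.33, 0.33) = 0.33
(P ∨ (P ∧ P)) = max(0.33, 0.33) = 0.33
¬(P ∨ (P ∧ P)): Gödel ¬ of 0.33 = 0 (operand ≠ 0)
(R ∧ ¬(P ∨ (P ∧ P))) = min(0.97, 0) = 0
(R → Q): 0.97 > 0.11, so result = 0.11
¬(R → Q): Gödel ¬ of 0.11 = 0 (operand ≠ 0)
(¬(R → Q) ∨ Q) = max(0, 0.11) = 0.11
(P → (¬(R → Q) ∨ Q)): 0.33 > 0.11, so result = 0.11
((R ∧ ¬(P ∨ (P ∧ P))) → (P → (¬(R → Q) ∨ Q))): 0 ≤ 0.11, so result = 1
(((P → (¬(R → Q) ∨ Q)) → (R ∧ ¬(P ∨ (P ∧ P)))) ∨ ((R ∧ ¬(P ∨ (P ∧ P))) → (P → (¬(R → Q) ∨ Q)))) = max(0, 1) = 1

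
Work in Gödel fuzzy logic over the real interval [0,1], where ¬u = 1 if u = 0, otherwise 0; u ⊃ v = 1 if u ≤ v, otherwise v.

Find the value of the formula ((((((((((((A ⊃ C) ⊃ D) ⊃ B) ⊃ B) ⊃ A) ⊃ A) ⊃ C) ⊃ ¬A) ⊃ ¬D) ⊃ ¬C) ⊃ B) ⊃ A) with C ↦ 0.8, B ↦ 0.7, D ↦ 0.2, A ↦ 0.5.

(A ⊃ C): 0.5 ≤ 0.8, so result = 1
((A ⊃ C) ⊃ D): 1 > 0.2, so result = 0.2
(((A ⊃ C) ⊃ D) ⊃ B): 0.2 ≤ 0.7, so result = 1
((((A ⊃ C) ⊃ D) ⊃ B) ⊃ B): 1 > 0.7, so result = 0.7
(((((A ⊃ C) ⊃ D) ⊃ B) ⊃ B) ⊃ A): 0.7 > 0.5, so result = 0.5
((((((A ⊃ C) ⊃ D) ⊃ B) ⊃ B) ⊃ A) ⊃ A): 0.5 ≤ 0.5, so result = 1
(((((((A ⊃ C) ⊃ D) ⊃ B) ⊃ B) ⊃ A) ⊃ A) ⊃ C): 1 > 0.8, so result = 0.8
¬A: Gödel ¬ of 0.5 = 0 (operand ≠ 0)
((((((((A ⊃ C) ⊃ D) ⊃ B) ⊃ B) ⊃ A) ⊃ A) ⊃ C) ⊃ ¬A): 0.8 > 0, so result = 0
¬D: Gödel ¬ of 0.2 = 0 (operand ≠ 0)
(((((((((A ⊃ C) ⊃ D) ⊃ B) ⊃ B) ⊃ A) ⊃ A) ⊃ C) ⊃ ¬A) ⊃ ¬D): 0 ≤ 0, so result = 1
¬C: Gödel ¬ of 0.8 = 0 (operand ≠ 0)
((((((((((A ⊃ C) ⊃ D) ⊃ B) ⊃ B) ⊃ A) ⊃ A) ⊃ C) ⊃ ¬A) ⊃ ¬D) ⊃ ¬C): 1 > 0, so result = 0
(((((((((((A ⊃ C) ⊃ D) ⊃ B) ⊃ B) ⊃ A) ⊃ A) ⊃ C) ⊃ ¬A) ⊃ ¬D) ⊃ ¬C) ⊃ B): 0 ≤ 0.7, so result = 1
((((((((((((A ⊃ C) ⊃ D) ⊃ B) ⊃ B) ⊃ A) ⊃ A) ⊃ C) ⊃ ¬A) ⊃ ¬D) ⊃ ¬C) ⊃ B) ⊃ A): 1 > 0.5, so result = 0.5

0.50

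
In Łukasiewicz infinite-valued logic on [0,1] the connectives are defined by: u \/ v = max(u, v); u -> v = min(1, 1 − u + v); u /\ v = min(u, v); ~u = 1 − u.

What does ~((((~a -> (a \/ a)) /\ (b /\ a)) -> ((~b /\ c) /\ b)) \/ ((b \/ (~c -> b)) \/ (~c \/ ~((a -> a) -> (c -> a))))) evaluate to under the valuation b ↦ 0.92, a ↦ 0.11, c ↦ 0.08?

~a: Łukasiewicz ¬ gives 1 − 0.11 = 0.89
(a \/ a) = max(0.11, 0.11) = 0.11
(~a -> (a \/ a)): min(1, 1 − 0.89 + 0.11) = 0.22
(b /\ a) = min(0.92, 0.11) = 0.11
((~a -> (a \/ a)) /\ (b /\ a)) = min(0.22, 0.11) = 0.11
~b: Łukasiewicz ¬ gives 1 − 0.92 = 0.08
(~b /\ c) = min(0.08, 0.08) = 0.08
((~b /\ c) /\ b) = min(0.08, 0.92) = 0.08
(((~a -> (a \/ a)) /\ (b /\ a)) -> ((~b /\ c) /\ b)): min(1, 1 − 0.11 + 0.08) = 0.97
~c: Łukasiewicz ¬ gives 1 − 0.08 = 0.92
(~c -> b): min(1, 1 − 0.92 + 0.92) = 1
(b \/ (~c -> b)) = max(0.92, 1) = 1
~c: Łukasiewicz ¬ gives 1 − 0.08 = 0.92
(a -> a): min(1, 1 − 0.11 + 0.11) = 1
(c -> a): min(1, 1 − 0.08 + 0.11) = 1
((a -> a) -> (c -> a)): min(1, 1 − 1 + 1) = 1
~((a -> a) -> (c -> a)): Łukasiewicz ¬ gives 1 − 1 = 0
(~c \/ ~((a -> a) -> (c -> a))) = max(0.92, 0) = 0.92
((b \/ (~c -> b)) \/ (~c \/ ~((a -> a) -> (c -> a)))) = max(1, 0.92) = 1
((((~a -> (a \/ a)) /\ (b /\ a)) -> ((~b /\ c) /\ b)) \/ ((b \/ (~c -> b)) \/ (~c \/ ~((a -> a) -> (c -> a))))) = max(0.97, 1) = 1
~((((~a -> (a \/ a)) /\ (b /\ a)) -> ((~b /\ c) /\ b)) \/ ((b \/ (~c -> b)) \/ (~c \/ ~((a -> a) -> (c -> a))))): Łukasiewicz ¬ gives 1 − 1 = 0

0.00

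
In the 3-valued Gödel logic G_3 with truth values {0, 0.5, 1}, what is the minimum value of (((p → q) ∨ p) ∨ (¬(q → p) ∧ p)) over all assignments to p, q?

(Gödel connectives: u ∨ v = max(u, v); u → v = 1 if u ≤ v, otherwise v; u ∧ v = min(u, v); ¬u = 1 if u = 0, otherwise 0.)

0.50

The minimum is attained at p = 0.5, q = 0:
  (p → q): 0.5 > 0, so result = 0
  ((p → q) ∨ p) = max(0, 0.5) = 0.5
  (q → p): 0 ≤ 0.5, so result = 1
  ¬(q → p): Gödel ¬ of 1 = 0 (operand ≠ 0)
  (¬(q → p) ∧ p) = min(0, 0.5) = 0
  (((p → q) ∨ p) ∨ (¬(q → p) ∧ p)) = max(0.5, 0) = 0.5
Checking all 9 assignments confirms none give a value below 0.50.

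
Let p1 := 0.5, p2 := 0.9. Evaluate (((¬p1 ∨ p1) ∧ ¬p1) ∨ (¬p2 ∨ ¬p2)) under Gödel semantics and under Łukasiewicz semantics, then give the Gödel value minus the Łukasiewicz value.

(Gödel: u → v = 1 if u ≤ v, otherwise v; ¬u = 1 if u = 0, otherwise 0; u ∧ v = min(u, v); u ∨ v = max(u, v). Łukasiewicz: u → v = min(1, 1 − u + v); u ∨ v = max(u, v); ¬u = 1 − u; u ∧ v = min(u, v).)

-0.50

Gödel evaluation:
  ¬p1: Gödel ¬ of 0.5 = 0 (operand ≠ 0)
  (¬p1 ∨ p1) = max(0, 0.5) = 0.5
  ¬p1: Gödel ¬ of 0.5 = 0 (operand ≠ 0)
  ((¬p1 ∨ p1) ∧ ¬p1) = min(0.5, 0) = 0
  ¬p2: Gödel ¬ of 0.9 = 0 (operand ≠ 0)
  ¬p2: Gödel ¬ of 0.9 = 0 (operand ≠ 0)
  (¬p2 ∨ ¬p2) = max(0, 0) = 0
  (((¬p1 ∨ p1) ∧ ¬p1) ∨ (¬p2 ∨ ¬p2)) = max(0, 0) = 0
  Gödel value = 0
Łukasiewicz evaluation:
  ¬p1: Łukasiewicz ¬ gives 1 − 0.5 = 0.5
  (¬p1 ∨ p1) = max(0.5, 0.5) = 0.5
  ¬p1: Łukasiewicz ¬ gives 1 − 0.5 = 0.5
  ((¬p1 ∨ p1) ∧ ¬p1) = min(0.5, 0.5) = 0.5
  ¬p2: Łukasiewicz ¬ gives 1 − 0.9 = 0.1
  ¬p2: Łukasiewicz ¬ gives 1 − 0.9 = 0.1
  (¬p2 ∨ ¬p2) = max(0.1, 0.1) = 0.1
  (((¬p1 ∨ p1) ∧ ¬p1) ∨ (¬p2 ∨ ¬p2)) = max(0.5, 0.1) = 0.5
  Łukasiewicz value = 0.5
Difference: 0 − 0.5 = -0.50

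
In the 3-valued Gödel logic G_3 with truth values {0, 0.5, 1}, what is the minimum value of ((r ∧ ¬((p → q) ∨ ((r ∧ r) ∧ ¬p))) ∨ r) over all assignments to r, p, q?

The minimum is attained at r = 0, p = 0, q = 0:
  (p → q): 0 ≤ 0, so result = 1
  (r ∧ r) = min(0, 0) = 0
  ¬p: Gödel ¬ of 0 = 1 (operand is 0)
  ((r ∧ r) ∧ ¬p) = min(0, 1) = 0
  ((p → q) ∨ ((r ∧ r) ∧ ¬p)) = max(1, 0) = 1
  ¬((p → q) ∨ ((r ∧ r) ∧ ¬p)): Gödel ¬ of 1 = 0 (operand ≠ 0)
  (r ∧ ¬((p → q) ∨ ((r ∧ r) ∧ ¬p))) = min(0, 0) = 0
  ((r ∧ ¬((p → q) ∨ ((r ∧ r) ∧ ¬p))) ∨ r) = max(0, 0) = 0
Checking all 27 assignments confirms none give a value below 0.00.

0.00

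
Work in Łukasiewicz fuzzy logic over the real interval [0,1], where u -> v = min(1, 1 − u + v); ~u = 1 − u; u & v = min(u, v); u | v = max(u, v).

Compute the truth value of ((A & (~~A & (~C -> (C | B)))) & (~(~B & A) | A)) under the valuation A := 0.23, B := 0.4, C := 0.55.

0.23

~A: Łukasiewicz ¬ gives 1 − 0.23 = 0.77
~~A: Łukasiewicz ¬ gives 1 − 0.77 = 0.23
~C: Łukasiewicz ¬ gives 1 − 0.55 = 0.45
(C | B) = max(0.55, 0.4) = 0.55
(~C -> (C | B)): min(1, 1 − 0.45 + 0.55) = 1
(~~A & (~C -> (C | B))) = min(0.23, 1) = 0.23
(A & (~~A & (~C -> (C | B)))) = min(0.23, 0.23) = 0.23
~B: Łukasiewicz ¬ gives 1 − 0.4 = 0.6
(~B & A) = min(0.6, 0.23) = 0.23
~(~B & A): Łukasiewicz ¬ gives 1 − 0.23 = 0.77
(~(~B & A) | A) = max(0.77, 0.23) = 0.77
((A & (~~A & (~C -> (C | B)))) & (~(~B & A) | A)) = min(0.23, 0.77) = 0.23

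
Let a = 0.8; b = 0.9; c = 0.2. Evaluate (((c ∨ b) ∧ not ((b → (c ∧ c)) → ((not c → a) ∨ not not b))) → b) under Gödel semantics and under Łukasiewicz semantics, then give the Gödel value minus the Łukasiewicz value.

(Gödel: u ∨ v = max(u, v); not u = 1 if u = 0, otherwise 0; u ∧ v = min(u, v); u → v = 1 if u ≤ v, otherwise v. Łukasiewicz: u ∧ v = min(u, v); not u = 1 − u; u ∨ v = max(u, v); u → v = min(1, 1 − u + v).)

0.00

Gödel evaluation:
  (c ∨ b) = max(0.2, 0.9) = 0.9
  (c ∧ c) = min(0.2, 0.2) = 0.2
  (b → (c ∧ c)): 0.9 > 0.2, so result = 0.2
  not c: Gödel ¬ of 0.2 = 0 (operand ≠ 0)
  (not c → a): 0 ≤ 0.8, so result = 1
  not b: Gödel ¬ of 0.9 = 0 (operand ≠ 0)
  not not b: Gödel ¬ of 0 = 1 (operand is 0)
  ((not c → a) ∨ not not b) = max(1, 1) = 1
  ((b → (c ∧ c)) → ((not c → a) ∨ not not b)): 0.2 ≤ 1, so result = 1
  not ((b → (c ∧ c)) → ((not c → a) ∨ not not b)): Gödel ¬ of 1 = 0 (operand ≠ 0)
  ((c ∨ b) ∧ not ((b → (c ∧ c)) → ((not c → a) ∨ not not b))) = min(0.9, 0) = 0
  (((c ∨ b) ∧ not ((b → (c ∧ c)) → ((not c → a) ∨ not not b))) → b): 0 ≤ 0.9, so result = 1
  Gödel value = 1
Łukasiewicz evaluation:
  (c ∨ b) = max(0.2, 0.9) = 0.9
  (c ∧ c) = min(0.2, 0.2) = 0.2
  (b → (c ∧ c)): min(1, 1 − 0.9 + 0.2) = 0.3
  not c: Łukasiewicz ¬ gives 1 − 0.2 = 0.8
  (not c → a): min(1, 1 − 0.8 + 0.8) = 1
  not b: Łukasiewicz ¬ gives 1 − 0.9 = 0.1
  not not b: Łukasiewicz ¬ gives 1 − 0.1 = 0.9
  ((not c → a) ∨ not not b) = max(1, 0.9) = 1
  ((b → (c ∧ c)) → ((not c → a) ∨ not not b)): min(1, 1 − 0.3 + 1) = 1
  not ((b → (c ∧ c)) → ((not c → a) ∨ not not b)): Łukasiewicz ¬ gives 1 − 1 = 0
  ((c ∨ b) ∧ not ((b → (c ∧ c)) → ((not c → a) ∨ not not b))) = min(0.9, 0) = 0
  (((c ∨ b) ∧ not ((b → (c ∧ c)) → ((not c → a) ∨ not not b))) → b): min(1, 1 − 0 + 0.9) = 1
  Łukasiewicz value = 1
Difference: 1 − 1 = 0.00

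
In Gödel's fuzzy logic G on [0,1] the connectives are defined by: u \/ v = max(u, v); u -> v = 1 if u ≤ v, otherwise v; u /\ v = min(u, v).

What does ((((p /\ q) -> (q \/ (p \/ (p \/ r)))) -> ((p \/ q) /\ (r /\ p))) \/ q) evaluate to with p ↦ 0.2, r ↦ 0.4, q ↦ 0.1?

(p /\ q) = min(0.2, 0.1) = 0.1
(p \/ r) = max(0.2, 0.4) = 0.4
(p \/ (p \/ r)) = max(0.2, 0.4) = 0.4
(q \/ (p \/ (p \/ r))) = max(0.1, 0.4) = 0.4
((p /\ q) -> (q \/ (p \/ (p \/ r)))): 0.1 ≤ 0.4, so result = 1
(p \/ q) = max(0.2, 0.1) = 0.2
(r /\ p) = min(0.4, 0.2) = 0.2
((p \/ q) /\ (r /\ p)) = min(0.2, 0.2) = 0.2
(((p /\ q) -> (q \/ (p \/ (p \/ r)))) -> ((p \/ q) /\ (r /\ p))): 1 > 0.2, so result = 0.2
((((p /\ q) -> (q \/ (p \/ (p \/ r)))) -> ((p \/ q) /\ (r /\ p))) \/ q) = max(0.2, 0.1) = 0.2

0.20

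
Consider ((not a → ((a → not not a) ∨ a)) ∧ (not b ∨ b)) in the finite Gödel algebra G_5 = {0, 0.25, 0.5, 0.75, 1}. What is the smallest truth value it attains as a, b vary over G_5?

The minimum is attained at a = 0, b = 0.25:
  not a: Gödel ¬ of 0 = 1 (operand is 0)
  not a: Gödel ¬ of 0 = 1 (operand is 0)
  not not a: Gödel ¬ of 1 = 0 (operand ≠ 0)
  (a → not not a): 0 ≤ 0, so result = 1
  ((a → not not a) ∨ a) = max(1, 0) = 1
  (not a → ((a → not not a) ∨ a)): 1 ≤ 1, so result = 1
  not b: Gödel ¬ of 0.25 = 0 (operand ≠ 0)
  (not b ∨ b) = max(0, 0.25) = 0.25
  ((not a → ((a → not not a) ∨ a)) ∧ (not b ∨ b)) = min(1, 0.25) = 0.25
Checking all 25 assignments confirms none give a value below 0.25.

0.25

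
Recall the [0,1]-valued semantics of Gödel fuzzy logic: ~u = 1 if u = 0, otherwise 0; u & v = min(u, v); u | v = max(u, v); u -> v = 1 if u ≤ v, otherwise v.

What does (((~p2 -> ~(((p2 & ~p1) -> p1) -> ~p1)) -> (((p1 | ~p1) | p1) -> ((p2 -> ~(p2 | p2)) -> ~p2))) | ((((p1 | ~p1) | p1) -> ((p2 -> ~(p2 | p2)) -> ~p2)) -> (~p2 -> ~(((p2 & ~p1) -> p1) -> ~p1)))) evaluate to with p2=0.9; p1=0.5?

1.00

~p2: Gödel ¬ of 0.9 = 0 (operand ≠ 0)
~p1: Gödel ¬ of 0.5 = 0 (operand ≠ 0)
(p2 & ~p1) = min(0.9, 0) = 0
((p2 & ~p1) -> p1): 0 ≤ 0.5, so result = 1
~p1: Gödel ¬ of 0.5 = 0 (operand ≠ 0)
(((p2 & ~p1) -> p1) -> ~p1): 1 > 0, so result = 0
~(((p2 & ~p1) -> p1) -> ~p1): Gödel ¬ of 0 = 1 (operand is 0)
(~p2 -> ~(((p2 & ~p1) -> p1) -> ~p1)): 0 ≤ 1, so result = 1
~p1: Gödel ¬ of 0.5 = 0 (operand ≠ 0)
(p1 | ~p1) = max(0.5, 0) = 0.5
((p1 | ~p1) | p1) = max(0.5, 0.5) = 0.5
(p2 | p2) = max(0.9, 0.9) = 0.9
~(p2 | p2): Gödel ¬ of 0.9 = 0 (operand ≠ 0)
(p2 -> ~(p2 | p2)): 0.9 > 0, so result = 0
~p2: Gödel ¬ of 0.9 = 0 (operand ≠ 0)
((p2 -> ~(p2 | p2)) -> ~p2): 0 ≤ 0, so result = 1
(((p1 | ~p1) | p1) -> ((p2 -> ~(p2 | p2)) -> ~p2)): 0.5 ≤ 1, so result = 1
((~p2 -> ~(((p2 & ~p1) -> p1) -> ~p1)) -> (((p1 | ~p1) | p1) -> ((p2 -> ~(p2 | p2)) -> ~p2))): 1 ≤ 1, so result = 1
~p1: Gödel ¬ of 0.5 = 0 (operand ≠ 0)
(p1 | ~p1) = max(0.5, 0) = 0.5
((p1 | ~p1) | p1) = max(0.5, 0.5) = 0.5
(p2 | p2) = max(0.9, 0.9) = 0.9
~(p2 | p2): Gödel ¬ of 0.9 = 0 (operand ≠ 0)
(p2 -> ~(p2 | p2)): 0.9 > 0, so result = 0
~p2: Gödel ¬ of 0.9 = 0 (operand ≠ 0)
((p2 -> ~(p2 | p2)) -> ~p2): 0 ≤ 0, so result = 1
(((p1 | ~p1) | p1) -> ((p2 -> ~(p2 | p2)) -> ~p2)): 0.5 ≤ 1, so result = 1
~p2: Gödel ¬ of 0.9 = 0 (operand ≠ 0)
~p1: Gödel ¬ of 0.5 = 0 (operand ≠ 0)
(p2 & ~p1) = min(0.9, 0) = 0
((p2 & ~p1) -> p1): 0 ≤ 0.5, so result = 1
~p1: Gödel ¬ of 0.5 = 0 (operand ≠ 0)
(((p2 & ~p1) -> p1) -> ~p1): 1 > 0, so result = 0
~(((p2 & ~p1) -> p1) -> ~p1): Gödel ¬ of 0 = 1 (operand is 0)
(~p2 -> ~(((p2 & ~p1) -> p1) -> ~p1)): 0 ≤ 1, so result = 1
((((p1 | ~p1) | p1) -> ((p2 -> ~(p2 | p2)) -> ~p2)) -> (~p2 -> ~(((p2 & ~p1) -> p1) -> ~p1))): 1 ≤ 1, so result = 1
(((~p2 -> ~(((p2 & ~p1) -> p1) -> ~p1)) -> (((p1 | ~p1) | p1) -> ((p2 -> ~(p2 | p2)) -> ~p2))) | ((((p1 | ~p1) | p1) -> ((p2 -> ~(p2 | p2)) -> ~p2)) -> (~p2 -> ~(((p2 & ~p1) -> p1) -> ~p1)))) = max(1, 1) = 1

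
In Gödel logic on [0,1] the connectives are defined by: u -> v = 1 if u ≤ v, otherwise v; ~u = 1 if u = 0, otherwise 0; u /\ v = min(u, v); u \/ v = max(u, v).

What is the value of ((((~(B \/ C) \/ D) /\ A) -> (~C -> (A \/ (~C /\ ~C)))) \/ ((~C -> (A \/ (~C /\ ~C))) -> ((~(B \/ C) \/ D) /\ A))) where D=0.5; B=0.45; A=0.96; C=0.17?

(B \/ C) = max(0.45, 0.17) = 0.45
~(B \/ C): Gödel ¬ of 0.45 = 0 (operand ≠ 0)
(~(B \/ C) \/ D) = max(0, 0.5) = 0.5
((~(B \/ C) \/ D) /\ A) = min(0.5, 0.96) = 0.5
~C: Gödel ¬ of 0.17 = 0 (operand ≠ 0)
~C: Gödel ¬ of 0.17 = 0 (operand ≠ 0)
~C: Gödel ¬ of 0.17 = 0 (operand ≠ 0)
(~C /\ ~C) = min(0, 0) = 0
(A \/ (~C /\ ~C)) = max(0.96, 0) = 0.96
(~C -> (A \/ (~C /\ ~C))): 0 ≤ 0.96, so result = 1
(((~(B \/ C) \/ D) /\ A) -> (~C -> (A \/ (~C /\ ~C)))): 0.5 ≤ 1, so result = 1
~C: Gödel ¬ of 0.17 = 0 (operand ≠ 0)
~C: Gödel ¬ of 0.17 = 0 (operand ≠ 0)
~C: Gödel ¬ of 0.17 = 0 (operand ≠ 0)
(~C /\ ~C) = min(0, 0) = 0
(A \/ (~C /\ ~C)) = max(0.96, 0) = 0.96
(~C -> (A \/ (~C /\ ~C))): 0 ≤ 0.96, so result = 1
(B \/ C) = max(0.45, 0.17) = 0.45
~(B \/ C): Gödel ¬ of 0.45 = 0 (operand ≠ 0)
(~(B \/ C) \/ D) = max(0, 0.5) = 0.5
((~(B \/ C) \/ D) /\ A) = min(0.5, 0.96) = 0.5
((~C -> (A \/ (~C /\ ~C))) -> ((~(B \/ C) \/ D) /\ A)): 1 > 0.5, so result = 0.5
((((~(B \/ C) \/ D) /\ A) -> (~C -> (A \/ (~C /\ ~C)))) \/ ((~C -> (A \/ (~C /\ ~C))) -> ((~(B \/ C) \/ D) /\ A))) = max(1, 0.5) = 1

1.00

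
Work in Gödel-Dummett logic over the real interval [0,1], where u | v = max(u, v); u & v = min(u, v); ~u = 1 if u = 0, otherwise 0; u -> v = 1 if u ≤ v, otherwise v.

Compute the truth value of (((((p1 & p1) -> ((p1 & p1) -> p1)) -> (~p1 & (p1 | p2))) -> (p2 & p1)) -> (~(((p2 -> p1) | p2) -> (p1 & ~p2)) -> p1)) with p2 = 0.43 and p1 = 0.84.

(p1 & p1) = min(0.84, 0.84) = 0.84
(p1 & p1) = min(0.84, 0.84) = 0.84
((p1 & p1) -> p1): 0.84 ≤ 0.84, so result = 1
((p1 & p1) -> ((p1 & p1) -> p1)): 0.84 ≤ 1, so result = 1
~p1: Gödel ¬ of 0.84 = 0 (operand ≠ 0)
(p1 | p2) = max(0.84, 0.43) = 0.84
(~p1 & (p1 | p2)) = min(0, 0.84) = 0
(((p1 & p1) -> ((p1 & p1) -> p1)) -> (~p1 & (p1 | p2))): 1 > 0, so result = 0
(p2 & p1) = min(0.43, 0.84) = 0.43
((((p1 & p1) -> ((p1 & p1) -> p1)) -> (~p1 & (p1 | p2))) -> (p2 & p1)): 0 ≤ 0.43, so result = 1
(p2 -> p1): 0.43 ≤ 0.84, so result = 1
((p2 -> p1) | p2) = max(1, 0.43) = 1
~p2: Gödel ¬ of 0.43 = 0 (operand ≠ 0)
(p1 & ~p2) = min(0.84, 0) = 0
(((p2 -> p1) | p2) -> (p1 & ~p2)): 1 > 0, so result = 0
~(((p2 -> p1) | p2) -> (p1 & ~p2)): Gödel ¬ of 0 = 1 (operand is 0)
(~(((p2 -> p1) | p2) -> (p1 & ~p2)) -> p1): 1 > 0.84, so result = 0.84
(((((p1 & p1) -> ((p1 & p1) -> p1)) -> (~p1 & (p1 | p2))) -> (p2 & p1)) -> (~(((p2 -> p1) | p2) -> (p1 & ~p2)) -> p1)): 1 > 0.84, so result = 0.84

0.84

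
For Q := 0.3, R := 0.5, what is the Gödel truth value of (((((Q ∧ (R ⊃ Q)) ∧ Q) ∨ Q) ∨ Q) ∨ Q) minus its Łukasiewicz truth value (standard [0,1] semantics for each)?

0.00

Gödel evaluation:
  (R ⊃ Q): 0.5 > 0.3, so result = 0.3
  (Q ∧ (R ⊃ Q)) = min(0.3, 0.3) = 0.3
  ((Q ∧ (R ⊃ Q)) ∧ Q) = min(0.3, 0.3) = 0.3
  (((Q ∧ (R ⊃ Q)) ∧ Q) ∨ Q) = max(0.3, 0.3) = 0.3
  ((((Q ∧ (R ⊃ Q)) ∧ Q) ∨ Q) ∨ Q) = max(0.3, 0.3) = 0.3
  (((((Q ∧ (R ⊃ Q)) ∧ Q) ∨ Q) ∨ Q) ∨ Q) = max(0.3, 0.3) = 0.3
  Gödel value = 0.3
Łukasiewicz evaluation:
  (R ⊃ Q): min(1, 1 − 0.5 + 0.3) = 0.8
  (Q ∧ (R ⊃ Q)) = min(0.3, 0.8) = 0.3
  ((Q ∧ (R ⊃ Q)) ∧ Q) = min(0.3, 0.3) = 0.3
  (((Q ∧ (R ⊃ Q)) ∧ Q) ∨ Q) = max(0.3, 0.3) = 0.3
  ((((Q ∧ (R ⊃ Q)) ∧ Q) ∨ Q) ∨ Q) = max(0.3, 0.3) = 0.3
  (((((Q ∧ (R ⊃ Q)) ∧ Q) ∨ Q) ∨ Q) ∨ Q) = max(0.3, 0.3) = 0.3
  Łukasiewicz value = 0.3
Difference: 0.3 − 0.3 = 0.00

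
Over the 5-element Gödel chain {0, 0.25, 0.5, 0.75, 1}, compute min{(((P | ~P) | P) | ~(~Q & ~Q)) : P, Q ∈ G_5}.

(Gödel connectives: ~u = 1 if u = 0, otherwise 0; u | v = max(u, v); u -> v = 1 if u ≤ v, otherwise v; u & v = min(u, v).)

The minimum is attained at P = 0.25, Q = 0:
  ~P: Gödel ¬ of 0.25 = 0 (operand ≠ 0)
  (P | ~P) = max(0.25, 0) = 0.25
  ((P | ~P) | P) = max(0.25, 0.25) = 0.25
  ~Q: Gödel ¬ of 0 = 1 (operand is 0)
  ~Q: Gödel ¬ of 0 = 1 (operand is 0)
  (~Q & ~Q) = min(1, 1) = 1
  ~(~Q & ~Q): Gödel ¬ of 1 = 0 (operand ≠ 0)
  (((P | ~P) | P) | ~(~Q & ~Q)) = max(0.25, 0) = 0.25
Checking all 25 assignments confirms none give a value below 0.25.

0.25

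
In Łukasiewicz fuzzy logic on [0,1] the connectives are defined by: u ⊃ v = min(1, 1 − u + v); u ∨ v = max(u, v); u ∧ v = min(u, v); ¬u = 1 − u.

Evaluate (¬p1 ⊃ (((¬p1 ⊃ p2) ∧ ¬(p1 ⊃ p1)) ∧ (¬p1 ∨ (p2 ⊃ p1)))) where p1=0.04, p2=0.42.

0.04

¬p1: Łukasiewicz ¬ gives 1 − 0.04 = 0.96
¬p1: Łukasiewicz ¬ gives 1 − 0.04 = 0.96
(¬p1 ⊃ p2): min(1, 1 − 0.96 + 0.42) = 0.46
(p1 ⊃ p1): min(1, 1 − 0.04 + 0.04) = 1
¬(p1 ⊃ p1): Łukasiewicz ¬ gives 1 − 1 = 0
((¬p1 ⊃ p2) ∧ ¬(p1 ⊃ p1)) = min(0.46, 0) = 0
¬p1: Łukasiewicz ¬ gives 1 − 0.04 = 0.96
(p2 ⊃ p1): min(1, 1 − 0.42 + 0.04) = 0.62
(¬p1 ∨ (p2 ⊃ p1)) = max(0.96, 0.62) = 0.96
(((¬p1 ⊃ p2) ∧ ¬(p1 ⊃ p1)) ∧ (¬p1 ∨ (p2 ⊃ p1))) = min(0, 0.96) = 0
(¬p1 ⊃ (((¬p1 ⊃ p2) ∧ ¬(p1 ⊃ p1)) ∧ (¬p1 ∨ (p2 ⊃ p1)))): min(1, 1 − 0.96 + 0) = 0.04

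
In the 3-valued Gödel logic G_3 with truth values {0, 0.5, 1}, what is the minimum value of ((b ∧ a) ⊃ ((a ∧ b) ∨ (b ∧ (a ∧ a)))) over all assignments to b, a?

1.00

Every assignment gives 1. For instance at b = 0, a = 0:
  (b ∧ a) = min(0, 0) = 0
  (a ∧ b) = min(0, 0) = 0
  (a ∧ a) = min(0, 0) = 0
  (b ∧ (a ∧ a)) = min(0, 0) = 0
  ((a ∧ b) ∨ (b ∧ (a ∧ a))) = max(0, 0) = 0
  ((b ∧ a) ⊃ ((a ∧ b) ∨ (b ∧ (a ∧ a)))): 0 ≤ 0, so result = 1
All 9 assignments give value 1 — the formula is a G_3-tautology.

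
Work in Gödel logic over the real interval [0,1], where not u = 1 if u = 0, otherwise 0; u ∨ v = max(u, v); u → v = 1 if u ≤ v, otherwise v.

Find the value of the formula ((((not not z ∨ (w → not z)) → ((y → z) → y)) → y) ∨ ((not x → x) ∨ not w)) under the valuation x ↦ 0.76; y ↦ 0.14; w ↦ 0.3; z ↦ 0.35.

not z: Gödel ¬ of 0.35 = 0 (operand ≠ 0)
not not z: Gödel ¬ of 0 = 1 (operand is 0)
not z: Gödel ¬ of 0.35 = 0 (operand ≠ 0)
(w → not z): 0.3 > 0, so result = 0
(not not z ∨ (w → not z)) = max(1, 0) = 1
(y → z): 0.14 ≤ 0.35, so result = 1
((y → z) → y): 1 > 0.14, so result = 0.14
((not not z ∨ (w → not z)) → ((y → z) → y)): 1 > 0.14, so result = 0.14
(((not not z ∨ (w → not z)) → ((y → z) → y)) → y): 0.14 ≤ 0.14, so result = 1
not x: Gödel ¬ of 0.76 = 0 (operand ≠ 0)
(not x → x): 0 ≤ 0.76, so result = 1
not w: Gödel ¬ of 0.3 = 0 (operand ≠ 0)
((not x → x) ∨ not w) = max(1, 0) = 1
((((not not z ∨ (w → not z)) → ((y → z) → y)) → y) ∨ ((not x → x) ∨ not w)) = max(1, 1) = 1

1.00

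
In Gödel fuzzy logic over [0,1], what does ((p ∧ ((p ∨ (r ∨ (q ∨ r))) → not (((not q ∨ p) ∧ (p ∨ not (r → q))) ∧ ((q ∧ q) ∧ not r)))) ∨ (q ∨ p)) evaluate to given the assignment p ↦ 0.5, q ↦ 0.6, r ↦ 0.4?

0.60

(q ∨ r) = max(0.6, 0.4) = 0.6
(r ∨ (q ∨ r)) = max(0.4, 0.6) = 0.6
(p ∨ (r ∨ (q ∨ r))) = max(0.5, 0.6) = 0.6
not q: Gödel ¬ of 0.6 = 0 (operand ≠ 0)
(not q ∨ p) = max(0, 0.5) = 0.5
(r → q): 0.4 ≤ 0.6, so result = 1
not (r → q): Gödel ¬ of 1 = 0 (operand ≠ 0)
(p ∨ not (r → q)) = max(0.5, 0) = 0.5
((not q ∨ p) ∧ (p ∨ not (r → q))) = min(0.5, 0.5) = 0.5
(q ∧ q) = min(0.6, 0.6) = 0.6
not r: Gödel ¬ of 0.4 = 0 (operand ≠ 0)
((q ∧ q) ∧ not r) = min(0.6, 0) = 0
(((not q ∨ p) ∧ (p ∨ not (r → q))) ∧ ((q ∧ q) ∧ not r)) = min(0.5, 0) = 0
not (((not q ∨ p) ∧ (p ∨ not (r → q))) ∧ ((q ∧ q) ∧ not r)): Gödel ¬ of 0 = 1 (operand is 0)
((p ∨ (r ∨ (q ∨ r))) → not (((not q ∨ p) ∧ (p ∨ not (r → q))) ∧ ((q ∧ q) ∧ not r))): 0.6 ≤ 1, so result = 1
(p ∧ ((p ∨ (r ∨ (q ∨ r))) → not (((not q ∨ p) ∧ (p ∨ not (r → q))) ∧ ((q ∧ q) ∧ not r)))) = min(0.5, 1) = 0.5
(q ∨ p) = max(0.6, 0.5) = 0.6
((p ∧ ((p ∨ (r ∨ (q ∨ r))) → not (((not q ∨ p) ∧ (p ∨ not (r → q))) ∧ ((q ∧ q) ∧ not r)))) ∨ (q ∨ p)) = max(0.5, 0.6) = 0.6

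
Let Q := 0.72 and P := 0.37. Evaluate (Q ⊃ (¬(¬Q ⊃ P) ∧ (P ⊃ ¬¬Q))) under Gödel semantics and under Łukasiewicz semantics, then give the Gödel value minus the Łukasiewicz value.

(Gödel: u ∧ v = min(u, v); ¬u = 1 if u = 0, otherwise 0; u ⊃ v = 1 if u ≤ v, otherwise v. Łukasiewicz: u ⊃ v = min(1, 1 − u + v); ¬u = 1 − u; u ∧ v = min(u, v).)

Gödel evaluation:
  ¬Q: Gödel ¬ of 0.72 = 0 (operand ≠ 0)
  (¬Q ⊃ P): 0 ≤ 0.37, so result = 1
  ¬(¬Q ⊃ P): Gödel ¬ of 1 = 0 (operand ≠ 0)
  ¬Q: Gödel ¬ of 0.72 = 0 (operand ≠ 0)
  ¬¬Q: Gödel ¬ of 0 = 1 (operand is 0)
  (P ⊃ ¬¬Q): 0.37 ≤ 1, so result = 1
  (¬(¬Q ⊃ P) ∧ (P ⊃ ¬¬Q)) = min(0, 1) = 0
  (Q ⊃ (¬(¬Q ⊃ P) ∧ (P ⊃ ¬¬Q))): 0.72 > 0, so result = 0
  Gödel value = 0
Łukasiewicz evaluation:
  ¬Q: Łukasiewicz ¬ gives 1 − 0.72 = 0.28
  (¬Q ⊃ P): min(1, 1 − 0.28 + 0.37) = 1
  ¬(¬Q ⊃ P): Łukasiewicz ¬ gives 1 − 1 = 0
  ¬Q: Łukasiewicz ¬ gives 1 − 0.72 = 0.28
  ¬¬Q: Łukasiewicz ¬ gives 1 − 0.28 = 0.72
  (P ⊃ ¬¬Q): min(1, 1 − 0.37 + 0.72) = 1
  (¬(¬Q ⊃ P) ∧ (P ⊃ ¬¬Q)) = min(0, 1) = 0
  (Q ⊃ (¬(¬Q ⊃ P) ∧ (P ⊃ ¬¬Q))): min(1, 1 − 0.72 + 0) = 0.28
  Łukasiewicz value = 0.28
Difference: 0 − 0.28 = -0.28

-0.28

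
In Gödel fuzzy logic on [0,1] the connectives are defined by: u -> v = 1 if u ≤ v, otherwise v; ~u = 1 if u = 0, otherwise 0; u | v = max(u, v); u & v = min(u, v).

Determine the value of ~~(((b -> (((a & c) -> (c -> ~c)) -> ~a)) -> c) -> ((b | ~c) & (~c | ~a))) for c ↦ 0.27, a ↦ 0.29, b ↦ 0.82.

0.00

(a & c) = min(0.29, 0.27) = 0.27
~c: Gödel ¬ of 0.27 = 0 (operand ≠ 0)
(c -> ~c): 0.27 > 0, so result = 0
((a & c) -> (c -> ~c)): 0.27 > 0, so result = 0
~a: Gödel ¬ of 0.29 = 0 (operand ≠ 0)
(((a & c) -> (c -> ~c)) -> ~a): 0 ≤ 0, so result = 1
(b -> (((a & c) -> (c -> ~c)) -> ~a)): 0.82 ≤ 1, so result = 1
((b -> (((a & c) -> (c -> ~c)) -> ~a)) -> c): 1 > 0.27, so result = 0.27
~c: Gödel ¬ of 0.27 = 0 (operand ≠ 0)
(b | ~c) = max(0.82, 0) = 0.82
~c: Gödel ¬ of 0.27 = 0 (operand ≠ 0)
~a: Gödel ¬ of 0.29 = 0 (operand ≠ 0)
(~c | ~a) = max(0, 0) = 0
((b | ~c) & (~c | ~a)) = min(0.82, 0) = 0
(((b -> (((a & c) -> (c -> ~c)) -> ~a)) -> c) -> ((b | ~c) & (~c | ~a))): 0.27 > 0, so result = 0
~(((b -> (((a & c) -> (c -> ~c)) -> ~a)) -> c) -> ((b | ~c) & (~c | ~a))): Gödel ¬ of 0 = 1 (operand is 0)
~~(((b -> (((a & c) -> (c -> ~c)) -> ~a)) -> c) -> ((b | ~c) & (~c | ~a))): Gödel ¬ of 1 = 0 (operand ≠ 0)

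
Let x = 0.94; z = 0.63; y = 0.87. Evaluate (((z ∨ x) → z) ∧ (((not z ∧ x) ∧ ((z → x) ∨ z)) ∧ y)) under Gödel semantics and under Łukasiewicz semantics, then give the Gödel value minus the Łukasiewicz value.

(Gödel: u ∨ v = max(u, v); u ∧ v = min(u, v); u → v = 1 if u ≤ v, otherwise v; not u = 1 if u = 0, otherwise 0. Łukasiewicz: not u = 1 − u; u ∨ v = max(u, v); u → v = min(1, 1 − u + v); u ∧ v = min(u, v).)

Gödel evaluation:
  (z ∨ x) = max(0.63, 0.94) = 0.94
  ((z ∨ x) → z): 0.94 > 0.63, so result = 0.63
  not z: Gödel ¬ of 0.63 = 0 (operand ≠ 0)
  (not z ∧ x) = min(0, 0.94) = 0
  (z → x): 0.63 ≤ 0.94, so result = 1
  ((z → x) ∨ z) = max(1, 0.63) = 1
  ((not z ∧ x) ∧ ((z → x) ∨ z)) = min(0, 1) = 0
  (((not z ∧ x) ∧ ((z → x) ∨ z)) ∧ y) = min(0, 0.87) = 0
  (((z ∨ x) → z) ∧ (((not z ∧ x) ∧ ((z → x) ∨ z)) ∧ y)) = min(0.63, 0) = 0
  Gödel value = 0
Łukasiewicz evaluation:
  (z ∨ x) = max(0.63, 0.94) = 0.94
  ((z ∨ x) → z): min(1, 1 − 0.94 + 0.63) = 0.69
  not z: Łukasiewicz ¬ gives 1 − 0.63 = 0.37
  (not z ∧ x) = min(0.37, 0.94) = 0.37
  (z → x): min(1, 1 − 0.63 + 0.94) = 1
  ((z → x) ∨ z) = max(1, 0.63) = 1
  ((not z ∧ x) ∧ ((z → x) ∨ z)) = min(0.37, 1) = 0.37
  (((not z ∧ x) ∧ ((z → x) ∨ z)) ∧ y) = min(0.37, 0.87) = 0.37
  (((z ∨ x) → z) ∧ (((not z ∧ x) ∧ ((z → x) ∨ z)) ∧ y)) = min(0.69, 0.37) = 0.37
  Łukasiewicz value = 0.37
Difference: 0 − 0.37 = -0.37

-0.37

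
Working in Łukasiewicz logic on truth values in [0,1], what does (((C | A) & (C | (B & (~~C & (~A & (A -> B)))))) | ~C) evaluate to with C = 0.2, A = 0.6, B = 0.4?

0.80

(C | A) = max(0.2, 0.6) = 0.6
~C: Łukasiewicz ¬ gives 1 − 0.2 = 0.8
~~C: Łukasiewicz ¬ gives 1 − 0.8 = 0.2
~A: Łukasiewicz ¬ gives 1 − 0.6 = 0.4
(A -> B): min(1, 1 − 0.6 + 0.4) = 0.8
(~A & (A -> B)) = min(0.4, 0.8) = 0.4
(~~C & (~A & (A -> B))) = min(0.2, 0.4) = 0.2
(B & (~~C & (~A & (A -> B)))) = min(0.4, 0.2) = 0.2
(C | (B & (~~C & (~A & (A -> B))))) = max(0.2, 0.2) = 0.2
((C | A) & (C | (B & (~~C & (~A & (A -> B)))))) = min(0.6, 0.2) = 0.2
~C: Łukasiewicz ¬ gives 1 − 0.2 = 0.8
(((C | A) & (C | (B & (~~C & (~A & (A -> B)))))) | ~C) = max(0.2, 0.8) = 0.8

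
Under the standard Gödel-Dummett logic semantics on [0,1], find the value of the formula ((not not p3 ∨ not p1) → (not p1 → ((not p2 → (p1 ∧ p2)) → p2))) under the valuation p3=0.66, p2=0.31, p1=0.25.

1.00

not p3: Gödel ¬ of 0.66 = 0 (operand ≠ 0)
not not p3: Gödel ¬ of 0 = 1 (operand is 0)
not p1: Gödel ¬ of 0.25 = 0 (operand ≠ 0)
(not not p3 ∨ not p1) = max(1, 0) = 1
not p1: Gödel ¬ of 0.25 = 0 (operand ≠ 0)
not p2: Gödel ¬ of 0.31 = 0 (operand ≠ 0)
(p1 ∧ p2) = min(0.25, 0.31) = 0.25
(not p2 → (p1 ∧ p2)): 0 ≤ 0.25, so result = 1
((not p2 → (p1 ∧ p2)) → p2): 1 > 0.31, so result = 0.31
(not p1 → ((not p2 → (p1 ∧ p2)) → p2)): 0 ≤ 0.31, so result = 1
((not not p3 ∨ not p1) → (not p1 → ((not p2 → (p1 ∧ p2)) → p2))): 1 ≤ 1, so result = 1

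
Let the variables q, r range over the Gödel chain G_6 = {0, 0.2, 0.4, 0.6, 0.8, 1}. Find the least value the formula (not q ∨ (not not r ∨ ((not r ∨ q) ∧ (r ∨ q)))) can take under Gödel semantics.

0.20

The minimum is attained at q = 0.2, r = 0:
  not q: Gödel ¬ of 0.2 = 0 (operand ≠ 0)
  not r: Gödel ¬ of 0 = 1 (operand is 0)
  not not r: Gödel ¬ of 1 = 0 (operand ≠ 0)
  not r: Gödel ¬ of 0 = 1 (operand is 0)
  (not r ∨ q) = max(1, 0.2) = 1
  (r ∨ q) = max(0, 0.2) = 0.2
  ((not r ∨ q) ∧ (r ∨ q)) = min(1, 0.2) = 0.2
  (not not r ∨ ((not r ∨ q) ∧ (r ∨ q))) = max(0, 0.2) = 0.2
  (not q ∨ (not not r ∨ ((not r ∨ q) ∧ (r ∨ q)))) = max(0, 0.2) = 0.2
Checking all 36 assignments confirms none give a value below 0.20.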